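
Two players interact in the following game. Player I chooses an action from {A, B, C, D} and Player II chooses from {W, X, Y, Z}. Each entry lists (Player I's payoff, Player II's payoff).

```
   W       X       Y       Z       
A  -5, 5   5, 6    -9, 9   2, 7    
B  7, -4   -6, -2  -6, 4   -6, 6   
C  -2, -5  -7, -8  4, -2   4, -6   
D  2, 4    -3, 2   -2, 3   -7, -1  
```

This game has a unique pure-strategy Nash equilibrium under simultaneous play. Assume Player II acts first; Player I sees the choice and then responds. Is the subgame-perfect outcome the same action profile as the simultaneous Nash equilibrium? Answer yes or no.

no

Work backward from Player I's decision.
- W → Player I plays B (best of -5, 7, -2, 2); Player II gets -4.
- X → Player I plays A (best of 5, -6, -7, -3); Player II gets 6.
- Y → Player I plays C (best of -9, -6, 4, -2); Player II gets -2.
- Z → Player I plays C (best of 2, -6, 4, -7); Player II gets -6.
Maximizing over -4, 6, -2, -6, Player II chooses X. Subgame-perfect outcome: (A, X) with payoffs (5, 6).
For the simultaneous game, intersect best replies.
Player I's best replies: W→B; X→A; Y→C; Z→C.
Player II's best replies: A→Y; B→Z; C→Y; D→W.
Only (C, Y) has each player best-responding; Nash payoffs (4, -2).
Sequential outcome (A, X) differs from the Nash profile (C, Y).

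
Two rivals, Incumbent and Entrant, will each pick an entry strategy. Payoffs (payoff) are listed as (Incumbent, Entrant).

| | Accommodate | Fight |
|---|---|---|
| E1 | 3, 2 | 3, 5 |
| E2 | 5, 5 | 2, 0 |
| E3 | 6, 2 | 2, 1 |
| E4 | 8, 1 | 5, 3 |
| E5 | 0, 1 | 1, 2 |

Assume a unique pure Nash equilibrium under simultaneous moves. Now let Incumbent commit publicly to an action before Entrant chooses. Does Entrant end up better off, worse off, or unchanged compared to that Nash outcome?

worse off

Work backward from Entrant's decision.
- E1: Entrant compares 2, 5 and picks Fight; Incumbent would get 3.
- E2: Entrant compares 5, 0 and picks Accommodate; Incumbent would get 5.
- E3: Entrant compares 2, 1 and picks Accommodate; Incumbent would get 6.
- E4: Entrant compares 1, 3 and picks Fight; Incumbent would get 5.
- E5: Entrant compares 1, 2 and picks Fight; Incumbent would get 1.
Maximizing over 3, 5, 6, 5, 1, Incumbent chooses E3. Subgame-perfect outcome: (E3, Accommodate) with payoffs (6, 2).
Now find the simultaneous Nash equilibrium.
Incumbent's best replies: Accommodate→E4; Fight→E4.
Entrant's best replies: E1→Fight; E2→Accommodate; E3→Accommodate; E4→Fight; E5→Fight.
The unique mutual best reply is (E4, Fight), giving (5, 3).
Entrant earns 2 sequentially versus 3 at the Nash outcome: worse off.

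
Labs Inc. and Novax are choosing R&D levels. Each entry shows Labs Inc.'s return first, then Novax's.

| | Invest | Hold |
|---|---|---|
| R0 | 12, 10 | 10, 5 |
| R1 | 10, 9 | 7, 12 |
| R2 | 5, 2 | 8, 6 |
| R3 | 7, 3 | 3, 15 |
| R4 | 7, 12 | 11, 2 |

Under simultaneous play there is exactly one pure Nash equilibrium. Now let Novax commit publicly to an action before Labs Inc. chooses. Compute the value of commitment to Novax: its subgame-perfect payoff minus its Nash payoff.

Labs Inc. best-responds to each possible Novax move:
- Invest → Labs Inc. plays R0 (best of 12, 10, 5, 7, 7); Novax gets 10.
- Hold → Labs Inc. plays R4 (best of 10, 7, 8, 3, 11); Novax gets 2.
Among 10, 2, the best is 10 at Invest. Subgame-perfect outcome: (R0, Invest) with payoffs (12, 10).
Under simultaneous play:
Labs Inc.'s best replies: Invest→R0; Hold→R4.
Novax's best replies: R0→Invest; R1→Hold; R2→Hold; R3→Hold; R4→Invest.
Only (R0, Invest) has each player best-responding; Nash payoffs (12, 10).
Novax's commitment gain: 10 − 10 = 0.

0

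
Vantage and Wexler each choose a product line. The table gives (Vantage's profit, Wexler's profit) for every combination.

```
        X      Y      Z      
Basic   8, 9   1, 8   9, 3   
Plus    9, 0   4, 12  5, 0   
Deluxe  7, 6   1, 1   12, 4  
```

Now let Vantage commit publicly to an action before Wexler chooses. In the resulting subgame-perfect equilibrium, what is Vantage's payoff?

Backward induction with Vantage moving first.
- Basic: Wexler compares 9, 8, 3 and picks X; Vantage would get 8.
- Plus: Wexler compares 0, 12, 0 and picks Y; Vantage would get 4.
- Deluxe: Wexler compares 6, 1, 4 and picks X; Vantage would get 7.
Among 8, 4, 7, the best is 8 at Basic. Subgame-perfect outcome: (Basic, X) with payoffs (8, 9).

8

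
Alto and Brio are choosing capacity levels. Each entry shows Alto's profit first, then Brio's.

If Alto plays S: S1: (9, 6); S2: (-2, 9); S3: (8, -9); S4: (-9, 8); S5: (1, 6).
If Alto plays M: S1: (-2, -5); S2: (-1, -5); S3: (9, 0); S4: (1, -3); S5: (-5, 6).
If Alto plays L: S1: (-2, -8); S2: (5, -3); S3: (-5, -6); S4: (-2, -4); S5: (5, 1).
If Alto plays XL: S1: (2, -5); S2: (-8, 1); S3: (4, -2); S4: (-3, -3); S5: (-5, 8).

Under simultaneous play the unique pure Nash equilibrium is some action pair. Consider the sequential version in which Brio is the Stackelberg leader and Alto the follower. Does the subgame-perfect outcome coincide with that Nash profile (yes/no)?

no

Solve by backward induction (Brio leads).
- S1 → Alto plays S (best of 9, -2, -2, 2); Brio gets 6.
- S2 → Alto plays L (best of -2, -1, 5, -8); Brio gets -3.
- S3 → Alto plays M (best of 8, 9, -5, 4); Brio gets 0.
- S4 → Alto plays M (best of -9, 1, -2, -3); Brio gets -3.
- S5 → Alto plays L (best of 1, -5, 5, -5); Brio gets 1.
Brio's induced payoffs are 6, -3, 0, -3, 1, so Brio commits to S1. Subgame-perfect outcome: (S, S1) with payoffs (9, 6).
For the simultaneous game, intersect best replies.
Alto's best replies: S1→S; S2→L; S3→M; S4→M; S5→L.
Brio's best replies: S→S2; M→S5; L→S5; XL→S5.
Only (L, S5) has each player best-responding; Nash payoffs (5, 1).
Sequential outcome (S, S1) differs from the Nash profile (L, S5).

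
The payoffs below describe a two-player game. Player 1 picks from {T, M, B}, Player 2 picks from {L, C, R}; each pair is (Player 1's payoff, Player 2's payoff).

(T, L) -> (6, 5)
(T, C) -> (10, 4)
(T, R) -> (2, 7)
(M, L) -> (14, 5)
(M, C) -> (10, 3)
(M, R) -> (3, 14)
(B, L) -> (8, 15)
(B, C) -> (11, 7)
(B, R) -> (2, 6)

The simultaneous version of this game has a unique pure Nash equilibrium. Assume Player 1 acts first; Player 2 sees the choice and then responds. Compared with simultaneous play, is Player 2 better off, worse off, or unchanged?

better off

Player 2 best-responds to each possible Player 1 move:
- T → Player 2 plays R (best of 5, 4, 7); Player 1 gets 2.
- M → Player 2 plays R (best of 5, 3, 14); Player 1 gets 3.
- B → Player 2 plays L (best of 15, 7, 6); Player 1 gets 8.
Maximizing over 2, 3, 8, Player 1 chooses B. Subgame-perfect outcome: (B, L) with payoffs (8, 15).
Under simultaneous play:
Player 1's best replies: L→M; C→B; R→M.
Player 2's best replies: T→R; M→R; B→L.
Only (M, R) has each player best-responding; Nash payoffs (3, 14).
Player 2 earns 15 sequentially versus 14 at the Nash outcome: better off.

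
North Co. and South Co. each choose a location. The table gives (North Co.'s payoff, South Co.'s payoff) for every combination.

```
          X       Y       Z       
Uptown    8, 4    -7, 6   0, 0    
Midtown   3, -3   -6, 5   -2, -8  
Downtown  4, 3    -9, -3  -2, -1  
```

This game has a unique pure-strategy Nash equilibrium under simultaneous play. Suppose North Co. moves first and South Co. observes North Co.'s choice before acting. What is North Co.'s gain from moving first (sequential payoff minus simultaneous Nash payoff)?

Solve by backward induction (North Co. leads).
- Uptown → South Co. plays Y (best of 4, 6, 0); North Co. gets -7.
- Midtown → South Co. plays Y (best of -3, 5, -8); North Co. gets -6.
- Downtown → South Co. plays X (best of 3, -3, -1); North Co. gets 4.
Maximizing over -7, -6, 4, North Co. chooses Downtown. Subgame-perfect outcome: (Downtown, X) with payoffs (4, 3).
Now find the simultaneous Nash equilibrium.
North Co.'s best replies: X→Uptown; Y→Midtown; Z→Uptown.
South Co.'s best replies: Uptown→Y; Midtown→Y; Downtown→X.
Only (Midtown, Y) has each player best-responding; Nash payoffs (-6, 5).
North Co.'s commitment gain: 4 − -6 = 10.

10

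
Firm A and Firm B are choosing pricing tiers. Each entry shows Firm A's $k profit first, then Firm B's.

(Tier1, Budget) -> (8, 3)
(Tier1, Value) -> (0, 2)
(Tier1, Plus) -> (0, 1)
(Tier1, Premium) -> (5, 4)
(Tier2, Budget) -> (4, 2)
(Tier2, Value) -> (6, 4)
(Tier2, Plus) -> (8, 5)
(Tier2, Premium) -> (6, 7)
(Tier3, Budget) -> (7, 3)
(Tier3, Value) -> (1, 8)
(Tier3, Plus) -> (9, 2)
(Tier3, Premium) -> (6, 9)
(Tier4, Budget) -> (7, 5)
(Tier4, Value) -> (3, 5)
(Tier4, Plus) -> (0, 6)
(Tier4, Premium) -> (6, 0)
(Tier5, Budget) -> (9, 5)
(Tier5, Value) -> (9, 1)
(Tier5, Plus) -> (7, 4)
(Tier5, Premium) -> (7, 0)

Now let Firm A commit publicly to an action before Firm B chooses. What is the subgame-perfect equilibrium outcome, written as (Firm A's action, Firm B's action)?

(Tier5, Budget)

Solve by backward induction (Firm A leads).
- Tier1: BR = Premium, leader payoff 5.
- Tier2: BR = Premium, leader payoff 6.
- Tier3: BR = Premium, leader payoff 6.
- Tier4: BR = Plus, leader payoff 0.
- Tier5: BR = Budget, leader payoff 9.
Maximizing over 5, 6, 6, 0, 9, Firm A chooses Tier5. Subgame-perfect outcome: (Tier5, Budget) with payoffs (9, 5).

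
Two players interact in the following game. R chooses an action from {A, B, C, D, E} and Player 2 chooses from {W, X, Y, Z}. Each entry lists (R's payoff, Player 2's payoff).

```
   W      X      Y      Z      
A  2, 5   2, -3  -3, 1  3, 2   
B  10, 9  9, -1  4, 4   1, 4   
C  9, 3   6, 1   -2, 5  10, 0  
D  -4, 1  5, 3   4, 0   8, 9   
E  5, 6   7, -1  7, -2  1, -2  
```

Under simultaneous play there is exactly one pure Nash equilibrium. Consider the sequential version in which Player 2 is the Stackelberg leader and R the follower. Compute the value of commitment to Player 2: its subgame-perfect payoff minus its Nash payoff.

R best-responds to each possible Player 2 move:
- W: R compares 2, 10, 9, -4, 5 and picks B; Player 2 would get 9.
- X: R compares 2, 9, 6, 5, 7 and picks B; Player 2 would get -1.
- Y: R compares -3, 4, -2, 4, 7 and picks E; Player 2 would get -2.
- Z: R compares 3, 1, 10, 8, 1 and picks C; Player 2 would get 0.
Player 2's induced payoffs are 9, -1, -2, 0, so Player 2 commits to W. Subgame-perfect outcome: (B, W) with payoffs (10, 9).
Now find the simultaneous Nash equilibrium.
R's best replies: W→B; X→B; Y→E; Z→C.
Player 2's best replies: A→W; B→W; C→Y; D→Z; E→W.
Only (B, W) has each player best-responding; Nash payoffs (10, 9).
Player 2's commitment gain: 9 − 9 = 0.

0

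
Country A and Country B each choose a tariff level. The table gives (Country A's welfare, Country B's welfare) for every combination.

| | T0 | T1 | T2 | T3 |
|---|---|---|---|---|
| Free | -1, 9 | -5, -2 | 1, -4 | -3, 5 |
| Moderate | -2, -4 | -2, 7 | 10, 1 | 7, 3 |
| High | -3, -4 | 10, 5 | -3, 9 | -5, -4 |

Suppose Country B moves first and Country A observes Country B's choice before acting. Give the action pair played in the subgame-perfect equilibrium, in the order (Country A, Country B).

Country A best-responds to each possible Country B move:
- T0: Country A compares -1, -2, -3 and picks Free; Country B would get 9.
- T1: Country A compares -5, -2, 10 and picks High; Country B would get 5.
- T2: Country A compares 1, 10, -3 and picks Moderate; Country B would get 1.
- T3: Country A compares -3, 7, -5 and picks Moderate; Country B would get 3.
Among 9, 5, 1, 3, the best is 9 at T0. Subgame-perfect outcome: (Free, T0) with payoffs (-1, 9).

(Free, T0)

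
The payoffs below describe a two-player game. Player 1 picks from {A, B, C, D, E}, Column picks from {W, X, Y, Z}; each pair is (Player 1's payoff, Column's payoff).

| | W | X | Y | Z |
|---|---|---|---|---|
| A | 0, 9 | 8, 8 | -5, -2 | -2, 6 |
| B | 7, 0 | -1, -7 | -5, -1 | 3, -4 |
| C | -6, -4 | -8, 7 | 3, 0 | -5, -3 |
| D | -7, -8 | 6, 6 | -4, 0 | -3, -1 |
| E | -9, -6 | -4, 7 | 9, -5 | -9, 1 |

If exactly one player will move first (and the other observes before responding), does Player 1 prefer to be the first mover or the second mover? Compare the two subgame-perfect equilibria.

If Player 1 leads: Column's best replies are A→W, B→W, C→X, D→X, E→X; Player 1's induced payoffs 0, 7, -8, 6, -4; outcome (B, W), payoffs (7, 0).
If Column leads: Player 1's best replies are W→B, X→A, Y→E, Z→B; Column's induced payoffs 0, 8, -5, -4; outcome (A, X), payoffs (8, 8).
Player 1 gets 7 moving first and 8 moving second, so Player 1 prefers to move second.

second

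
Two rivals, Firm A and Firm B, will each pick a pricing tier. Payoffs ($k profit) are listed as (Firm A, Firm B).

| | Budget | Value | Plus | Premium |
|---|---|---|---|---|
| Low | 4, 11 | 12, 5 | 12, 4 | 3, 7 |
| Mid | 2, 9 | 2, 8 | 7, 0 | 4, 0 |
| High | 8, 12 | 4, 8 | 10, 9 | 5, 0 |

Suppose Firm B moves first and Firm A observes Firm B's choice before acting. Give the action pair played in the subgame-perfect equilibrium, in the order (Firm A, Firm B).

(High, Budget)

Solve by backward induction (Firm B leads).
- Budget: Firm A compares 4, 2, 8 and picks High; Firm B would get 12.
- Value: Firm A compares 12, 2, 4 and picks Low; Firm B would get 5.
- Plus: Firm A compares 12, 7, 10 and picks Low; Firm B would get 4.
- Premium: Firm A compares 3, 4, 5 and picks High; Firm B would get 0.
Among 12, 5, 4, 0, the best is 12 at Budget. Subgame-perfect outcome: (High, Budget) with payoffs (8, 12).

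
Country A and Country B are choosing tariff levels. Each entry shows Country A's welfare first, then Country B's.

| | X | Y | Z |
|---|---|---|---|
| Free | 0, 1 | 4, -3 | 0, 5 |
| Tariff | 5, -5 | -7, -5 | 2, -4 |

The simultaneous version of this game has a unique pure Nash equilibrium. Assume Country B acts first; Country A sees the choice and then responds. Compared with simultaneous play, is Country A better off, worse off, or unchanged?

better off

Country A best-responds to each possible Country B move:
- X: Country A compares 0, 5 and picks Tariff; Country B would get -5.
- Y: Country A compares 4, -7 and picks Free; Country B would get -3.
- Z: Country A compares 0, 2 and picks Tariff; Country B would get -4.
Maximizing over -5, -3, -4, Country B chooses Y. Subgame-perfect outcome: (Free, Y) with payoffs (4, -3).
For the simultaneous game, intersect best replies.
Country A's best replies: X→Tariff; Y→Free; Z→Tariff.
Country B's best replies: Free→Z; Tariff→Z.
Only (Tariff, Z) has each player best-responding; Nash payoffs (2, -4).
Country A earns 4 sequentially versus 2 at the Nash outcome: better off.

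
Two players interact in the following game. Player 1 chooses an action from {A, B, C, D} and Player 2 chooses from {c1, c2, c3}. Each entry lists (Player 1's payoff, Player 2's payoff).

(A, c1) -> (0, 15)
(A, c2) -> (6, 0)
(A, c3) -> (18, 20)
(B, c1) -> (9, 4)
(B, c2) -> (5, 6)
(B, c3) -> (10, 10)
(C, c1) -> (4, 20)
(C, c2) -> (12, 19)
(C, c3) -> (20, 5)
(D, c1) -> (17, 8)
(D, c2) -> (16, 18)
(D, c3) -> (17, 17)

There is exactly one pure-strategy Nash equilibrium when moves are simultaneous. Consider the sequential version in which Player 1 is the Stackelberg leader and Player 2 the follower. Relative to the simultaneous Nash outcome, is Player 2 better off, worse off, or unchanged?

better off

Work backward from Player 2's decision.
- A → Player 2 plays c3 (best of 15, 0, 20); Player 1 gets 18.
- B → Player 2 plays c3 (best of 4, 6, 10); Player 1 gets 10.
- C → Player 2 plays c1 (best of 20, 19, 5); Player 1 gets 4.
- D → Player 2 plays c2 (best of 8, 18, 17); Player 1 gets 16.
Maximizing over 18, 10, 4, 16, Player 1 chooses A. Subgame-perfect outcome: (A, c3) with payoffs (18, 20).
Under simultaneous play:
Player 1's best replies: c1→D; c2→D; c3→C.
Player 2's best replies: A→c3; B→c3; C→c1; D→c2.
Only (D, c2) has each player best-responding; Nash payoffs (16, 18).
Player 2 earns 20 sequentially versus 18 at the Nash outcome: better off.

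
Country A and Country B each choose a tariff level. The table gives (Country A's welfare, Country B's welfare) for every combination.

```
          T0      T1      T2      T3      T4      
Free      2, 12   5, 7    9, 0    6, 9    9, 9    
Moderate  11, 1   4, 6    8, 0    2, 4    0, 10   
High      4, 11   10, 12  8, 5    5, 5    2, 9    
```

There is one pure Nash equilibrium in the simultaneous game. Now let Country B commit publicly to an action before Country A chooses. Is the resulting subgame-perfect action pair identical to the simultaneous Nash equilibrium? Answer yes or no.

yes

Country A best-responds to each possible Country B move:
- T0: Country A compares 2, 11, 4 and picks Moderate; Country B would get 1.
- T1: Country A compares 5, 4, 10 and picks High; Country B would get 12.
- T2: Country A compares 9, 8, 8 and picks Free; Country B would get 0.
- T3: Country A compares 6, 2, 5 and picks Free; Country B would get 9.
- T4: Country A compares 9, 0, 2 and picks Free; Country B would get 9.
Country B's induced payoffs are 1, 12, 0, 9, 9, so Country B commits to T1. Subgame-perfect outcome: (High, T1) with payoffs (10, 12).
For the simultaneous game, intersect best replies.
Country A's best replies: T0→Moderate; T1→High; T2→Free; T3→Free; T4→Free.
Country B's best replies: Free→T0; Moderate→T4; High→T1.
The unique mutual best reply is (High, T1), giving (10, 12).
Sequential outcome (High, T1) coincides with the Nash profile (High, T1).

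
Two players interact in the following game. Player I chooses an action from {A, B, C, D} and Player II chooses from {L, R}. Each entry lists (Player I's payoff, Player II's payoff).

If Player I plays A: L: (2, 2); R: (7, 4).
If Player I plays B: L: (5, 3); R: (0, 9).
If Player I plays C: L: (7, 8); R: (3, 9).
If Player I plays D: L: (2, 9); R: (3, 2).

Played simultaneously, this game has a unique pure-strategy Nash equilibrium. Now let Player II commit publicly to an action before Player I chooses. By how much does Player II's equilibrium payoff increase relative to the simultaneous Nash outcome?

4

Player I best-responds to each possible Player II move:
- L → Player I plays C (best of 2, 5, 7, 2); Player II gets 8.
- R → Player I plays A (best of 7, 0, 3, 3); Player II gets 4.
Player II's induced payoffs are 8, 4, so Player II commits to L. Subgame-perfect outcome: (C, L) with payoffs (7, 8).
Under simultaneous play:
Player I's best replies: L→C; R→A.
Player II's best replies: A→R; B→R; C→R; D→L.
Only (A, R) has each player best-responding; Nash payoffs (7, 4).
Player II's commitment gain: 8 − 4 = 4.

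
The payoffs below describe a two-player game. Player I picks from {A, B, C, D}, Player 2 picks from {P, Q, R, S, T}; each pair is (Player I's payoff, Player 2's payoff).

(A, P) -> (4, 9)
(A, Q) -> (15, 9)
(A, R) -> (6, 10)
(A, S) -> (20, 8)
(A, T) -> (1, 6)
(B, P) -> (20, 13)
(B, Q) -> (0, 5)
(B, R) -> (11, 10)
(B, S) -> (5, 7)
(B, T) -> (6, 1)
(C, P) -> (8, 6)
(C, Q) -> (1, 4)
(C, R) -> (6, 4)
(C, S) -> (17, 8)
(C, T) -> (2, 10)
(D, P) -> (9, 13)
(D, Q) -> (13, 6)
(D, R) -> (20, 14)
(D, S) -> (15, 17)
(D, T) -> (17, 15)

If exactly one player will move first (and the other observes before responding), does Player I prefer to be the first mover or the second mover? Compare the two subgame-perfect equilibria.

If Player I leads: Player 2's best replies are A→R, B→P, C→T, D→S; Player I's induced payoffs 6, 20, 2, 15; outcome (B, P), payoffs (20, 13).
If Player 2 leads: Player I's best replies are P→B, Q→A, R→D, S→A, T→D; Player 2's induced payoffs 13, 9, 14, 8, 15; outcome (D, T), payoffs (17, 15).
Player I gets 20 moving first and 17 moving second, so Player I prefers to move first.

first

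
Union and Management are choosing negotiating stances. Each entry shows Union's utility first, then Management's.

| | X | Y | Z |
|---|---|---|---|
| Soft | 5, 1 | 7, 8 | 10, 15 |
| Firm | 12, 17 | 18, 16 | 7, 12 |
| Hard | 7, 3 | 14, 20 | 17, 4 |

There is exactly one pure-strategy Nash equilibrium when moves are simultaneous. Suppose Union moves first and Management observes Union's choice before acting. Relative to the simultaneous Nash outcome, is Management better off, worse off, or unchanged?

better off

Management best-responds to each possible Union move:
- Soft → Management plays Z (best of 1, 8, 15); Union gets 10.
- Firm → Management plays X (best of 17, 16, 12); Union gets 12.
- Hard → Management plays Y (best of 3, 20, 4); Union gets 14.
Union's induced payoffs are 10, 12, 14, so Union commits to Hard. Subgame-perfect outcome: (Hard, Y) with payoffs (14, 20).
Now find the simultaneous Nash equilibrium.
Union's best replies: X→Firm; Y→Firm; Z→Hard.
Management's best replies: Soft→Z; Firm→X; Hard→Y.
The unique mutual best reply is (Firm, X), giving (12, 17).
Management earns 20 sequentially versus 17 at the Nash outcome: better off.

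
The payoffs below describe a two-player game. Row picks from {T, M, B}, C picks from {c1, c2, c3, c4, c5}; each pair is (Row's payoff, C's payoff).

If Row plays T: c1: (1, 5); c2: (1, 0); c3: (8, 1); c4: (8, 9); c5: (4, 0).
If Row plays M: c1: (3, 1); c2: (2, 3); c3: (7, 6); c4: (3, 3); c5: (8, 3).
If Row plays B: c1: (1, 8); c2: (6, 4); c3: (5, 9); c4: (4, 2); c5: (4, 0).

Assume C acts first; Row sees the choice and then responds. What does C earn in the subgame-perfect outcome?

Backward induction with C moving first.
- c1: Row compares 1, 3, 1 and picks M; C would get 1.
- c2: Row compares 1, 2, 6 and picks B; C would get 4.
- c3: Row compares 8, 7, 5 and picks T; C would get 1.
- c4: Row compares 8, 3, 4 and picks T; C would get 9.
- c5: Row compares 4, 8, 4 and picks M; C would get 3.
C's induced payoffs are 1, 4, 1, 9, 3, so C commits to c4. Subgame-perfect outcome: (T, c4) with payoffs (8, 9).

9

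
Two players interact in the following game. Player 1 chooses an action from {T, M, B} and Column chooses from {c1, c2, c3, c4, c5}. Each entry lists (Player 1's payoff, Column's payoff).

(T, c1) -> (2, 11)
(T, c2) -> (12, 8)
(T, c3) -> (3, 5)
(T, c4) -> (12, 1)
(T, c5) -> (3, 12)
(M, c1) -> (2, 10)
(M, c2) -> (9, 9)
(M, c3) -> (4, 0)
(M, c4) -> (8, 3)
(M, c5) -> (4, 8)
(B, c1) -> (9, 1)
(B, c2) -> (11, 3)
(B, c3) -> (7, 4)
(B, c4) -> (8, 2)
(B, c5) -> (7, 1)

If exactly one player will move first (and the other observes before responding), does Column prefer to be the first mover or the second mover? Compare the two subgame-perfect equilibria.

first

If Player 1 leads: Column's best replies are T→c5, M→c1, B→c3; Player 1's induced payoffs 3, 2, 7; outcome (B, c3), payoffs (7, 4).
If Column leads: Player 1's best replies are c1→B, c2→T, c3→B, c4→T, c5→B; Column's induced payoffs 1, 8, 4, 1, 1; outcome (T, c2), payoffs (12, 8).
Column gets 8 moving first and 4 moving second, so Column prefers to move first.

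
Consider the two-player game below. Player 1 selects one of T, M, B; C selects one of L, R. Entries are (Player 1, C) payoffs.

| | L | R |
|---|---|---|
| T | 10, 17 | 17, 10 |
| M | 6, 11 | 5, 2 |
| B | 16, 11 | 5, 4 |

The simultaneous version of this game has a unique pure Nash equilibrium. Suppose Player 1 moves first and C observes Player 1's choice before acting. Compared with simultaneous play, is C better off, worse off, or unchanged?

C best-responds to each possible Player 1 move:
- T: BR = L, leader payoff 10.
- M: BR = L, leader payoff 6.
- B: BR = L, leader payoff 16.
Maximizing over 10, 6, 16, Player 1 chooses B. Subgame-perfect outcome: (B, L) with payoffs (16, 11).
For the simultaneous game, intersect best replies.
Player 1's best replies: L→B; R→T.
C's best replies: T→L; M→L; B→L.
The unique mutual best reply is (B, L), giving (16, 11).
C earns 11 sequentially versus 11 at the Nash outcome: unchanged.

unchanged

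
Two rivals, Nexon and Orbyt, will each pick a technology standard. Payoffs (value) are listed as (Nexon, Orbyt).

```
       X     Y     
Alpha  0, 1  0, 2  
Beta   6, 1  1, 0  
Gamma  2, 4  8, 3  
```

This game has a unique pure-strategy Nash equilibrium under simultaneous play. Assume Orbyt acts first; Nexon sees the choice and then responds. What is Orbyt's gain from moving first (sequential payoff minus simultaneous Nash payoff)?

2

Work backward from Nexon's decision.
- X → Nexon plays Beta (best of 0, 6, 2); Orbyt gets 1.
- Y → Nexon plays Gamma (best of 0, 1, 8); Orbyt gets 3.
Among 1, 3, the best is 3 at Y. Subgame-perfect outcome: (Gamma, Y) with payoffs (8, 3).
For the simultaneous game, intersect best replies.
Nexon's best replies: X→Beta; Y→Gamma.
Orbyt's best replies: Alpha→Y; Beta→X; Gamma→X.
The unique mutual best reply is (Beta, X), giving (6, 1).
Orbyt's commitment gain: 3 − 1 = 2.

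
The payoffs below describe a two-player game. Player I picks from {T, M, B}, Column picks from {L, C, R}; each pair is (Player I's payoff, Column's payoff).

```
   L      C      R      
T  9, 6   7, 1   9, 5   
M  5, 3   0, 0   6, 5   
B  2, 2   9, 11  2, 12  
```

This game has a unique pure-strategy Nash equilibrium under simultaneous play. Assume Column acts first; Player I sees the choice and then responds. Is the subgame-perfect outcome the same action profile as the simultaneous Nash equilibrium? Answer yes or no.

no

Player I best-responds to each possible Column move:
- L: BR = T, leader payoff 6.
- C: BR = B, leader payoff 11.
- R: BR = T, leader payoff 5.
Among 6, 11, 5, the best is 11 at C. Subgame-perfect outcome: (B, C) with payoffs (9, 11).
Now find the simultaneous Nash equilibrium.
Player I's best replies: L→T; C→B; R→T.
Column's best replies: T→L; M→R; B→R.
The unique mutual best reply is (T, L), giving (9, 6).
Sequential outcome (B, C) differs from the Nash profile (T, L).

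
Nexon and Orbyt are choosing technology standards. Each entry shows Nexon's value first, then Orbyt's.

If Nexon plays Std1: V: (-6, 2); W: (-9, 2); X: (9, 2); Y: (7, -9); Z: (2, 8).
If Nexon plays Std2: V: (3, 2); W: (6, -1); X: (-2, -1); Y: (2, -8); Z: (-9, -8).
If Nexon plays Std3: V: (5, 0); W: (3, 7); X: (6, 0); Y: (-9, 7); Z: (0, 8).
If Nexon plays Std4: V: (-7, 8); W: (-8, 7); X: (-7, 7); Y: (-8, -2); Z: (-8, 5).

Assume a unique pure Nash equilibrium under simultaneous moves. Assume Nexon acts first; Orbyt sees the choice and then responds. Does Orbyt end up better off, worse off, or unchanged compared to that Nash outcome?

worse off

Work backward from Orbyt's decision.
- Std1: Orbyt compares 2, 2, 2, -9, 8 and picks Z; Nexon would get 2.
- Std2: Orbyt compares 2, -1, -1, -8, -8 and picks V; Nexon would get 3.
- Std3: Orbyt compares 0, 7, 0, 7, 8 and picks Z; Nexon would get 0.
- Std4: Orbyt compares 8, 7, 7, -2, 5 and picks V; Nexon would get -7.
Maximizing over 2, 3, 0, -7, Nexon chooses Std2. Subgame-perfect outcome: (Std2, V) with payoffs (3, 2).
Under simultaneous play:
Nexon's best replies: V→Std3; W→Std2; X→Std1; Y→Std1; Z→Std1.
Orbyt's best replies: Std1→Z; Std2→V; Std3→Z; Std4→V.
The unique mutual best reply is (Std1, Z), giving (2, 8).
Orbyt earns 2 sequentially versus 8 at the Nash outcome: worse off.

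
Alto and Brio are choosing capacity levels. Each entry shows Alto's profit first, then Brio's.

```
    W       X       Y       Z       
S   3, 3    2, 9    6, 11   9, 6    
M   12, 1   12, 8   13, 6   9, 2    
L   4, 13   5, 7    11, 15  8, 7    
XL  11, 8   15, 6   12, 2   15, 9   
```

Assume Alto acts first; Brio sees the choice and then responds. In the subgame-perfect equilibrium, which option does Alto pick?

Backward induction with Alto moving first.
- S: Brio compares 3, 9, 11, 6 and picks Y; Alto would get 6.
- M: Brio compares 1, 8, 6, 2 and picks X; Alto would get 12.
- L: Brio compares 13, 7, 15, 7 and picks Y; Alto would get 11.
- XL: Brio compares 8, 6, 2, 9 and picks Z; Alto would get 15.
Among 6, 12, 11, 15, the best is 15 at XL. Subgame-perfect outcome: (XL, Z) with payoffs (15, 9).

XL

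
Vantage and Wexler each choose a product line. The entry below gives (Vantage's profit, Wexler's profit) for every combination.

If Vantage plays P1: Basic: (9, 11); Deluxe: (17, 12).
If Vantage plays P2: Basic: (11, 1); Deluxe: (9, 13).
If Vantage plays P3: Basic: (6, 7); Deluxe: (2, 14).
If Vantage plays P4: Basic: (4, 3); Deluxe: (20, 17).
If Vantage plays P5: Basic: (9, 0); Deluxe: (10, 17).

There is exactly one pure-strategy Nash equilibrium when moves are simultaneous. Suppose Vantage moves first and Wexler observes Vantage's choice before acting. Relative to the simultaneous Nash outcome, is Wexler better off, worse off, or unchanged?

Work backward from Wexler's decision.
- P1: Wexler compares 11, 12 and picks Deluxe; Vantage would get 17.
- P2: Wexler compares 1, 13 and picks Deluxe; Vantage would get 9.
- P3: Wexler compares 7, 14 and picks Deluxe; Vantage would get 2.
- P4: Wexler compares 3, 17 and picks Deluxe; Vantage would get 20.
- P5: Wexler compares 0, 17 and picks Deluxe; Vantage would get 10.
Vantage's induced payoffs are 17, 9, 2, 20, 10, so Vantage commits to P4. Subgame-perfect outcome: (P4, Deluxe) with payoffs (20, 17).
For the simultaneous game, intersect best replies.
Vantage's best replies: Basic→P2; Deluxe→P4.
Wexler's best replies: P1→Deluxe; P2→Deluxe; P3→Deluxe; P4→Deluxe; P5→Deluxe.
Only (P4, Deluxe) has each player best-responding; Nash payoffs (20, 17).
Wexler earns 17 sequentially versus 17 at the Nash outcome: unchanged.

unchanged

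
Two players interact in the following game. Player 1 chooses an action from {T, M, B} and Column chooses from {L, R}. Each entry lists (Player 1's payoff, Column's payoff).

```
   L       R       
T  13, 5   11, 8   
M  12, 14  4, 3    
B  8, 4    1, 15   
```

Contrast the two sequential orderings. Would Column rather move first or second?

second

If Player 1 leads: Column's best replies are T→R, M→L, B→R; Player 1's induced payoffs 11, 12, 1; outcome (M, L), payoffs (12, 14).
If Column leads: Player 1's best replies are L→T, R→T; Column's induced payoffs 5, 8; outcome (T, R), payoffs (11, 8).
Column gets 8 moving first and 14 moving second, so Column prefers to move second.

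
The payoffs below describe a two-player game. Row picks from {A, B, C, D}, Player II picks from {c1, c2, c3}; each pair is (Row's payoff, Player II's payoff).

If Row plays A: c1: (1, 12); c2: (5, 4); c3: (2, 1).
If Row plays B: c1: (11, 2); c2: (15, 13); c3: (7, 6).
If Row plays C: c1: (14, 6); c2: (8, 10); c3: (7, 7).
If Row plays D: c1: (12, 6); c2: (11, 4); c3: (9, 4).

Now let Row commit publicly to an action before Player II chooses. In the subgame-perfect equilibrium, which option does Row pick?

B

Solve by backward induction (Row leads).
- A: BR = c1, leader payoff 1.
- B: BR = c2, leader payoff 15.
- C: BR = c2, leader payoff 8.
- D: BR = c1, leader payoff 12.
Row's induced payoffs are 1, 15, 8, 12, so Row commits to B. Subgame-perfect outcome: (B, c2) with payoffs (15, 13).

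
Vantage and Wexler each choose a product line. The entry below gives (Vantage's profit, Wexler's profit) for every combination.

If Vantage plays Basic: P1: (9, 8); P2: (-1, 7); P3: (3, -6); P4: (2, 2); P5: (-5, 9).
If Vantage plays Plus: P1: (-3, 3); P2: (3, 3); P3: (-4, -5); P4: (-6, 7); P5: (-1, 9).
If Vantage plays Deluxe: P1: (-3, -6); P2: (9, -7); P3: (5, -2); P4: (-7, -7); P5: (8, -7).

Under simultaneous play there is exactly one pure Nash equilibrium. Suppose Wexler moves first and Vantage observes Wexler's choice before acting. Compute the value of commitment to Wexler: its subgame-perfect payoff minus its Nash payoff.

Solve by backward induction (Wexler leads).
- P1: Vantage compares 9, -3, -3 and picks Basic; Wexler would get 8.
- P2: Vantage compares -1, 3, 9 and picks Deluxe; Wexler would get -7.
- P3: Vantage compares 3, -4, 5 and picks Deluxe; Wexler would get -2.
- P4: Vantage compares 2, -6, -7 and picks Basic; Wexler would get 2.
- P5: Vantage compares -5, -1, 8 and picks Deluxe; Wexler would get -7.
Wexler's induced payoffs are 8, -7, -2, 2, -7, so Wexler commits to P1. Subgame-perfect outcome: (Basic, P1) with payoffs (9, 8).
For the simultaneous game, intersect best replies.
Vantage's best replies: P1→Basic; P2→Deluxe; P3→Deluxe; P4→Basic; P5→Deluxe.
Wexler's best replies: Basic→P5; Plus→P5; Deluxe→P3.
The unique mutual best reply is (Deluxe, P3), giving (5, -2).
Wexler's commitment gain: 8 − -2 = 10.

10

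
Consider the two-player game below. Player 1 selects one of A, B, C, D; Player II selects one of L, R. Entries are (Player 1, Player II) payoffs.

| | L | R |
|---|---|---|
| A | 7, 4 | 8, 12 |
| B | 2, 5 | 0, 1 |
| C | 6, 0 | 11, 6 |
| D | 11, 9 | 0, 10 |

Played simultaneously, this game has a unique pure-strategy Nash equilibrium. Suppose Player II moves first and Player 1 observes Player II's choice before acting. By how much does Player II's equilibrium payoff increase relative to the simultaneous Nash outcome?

Solve by backward induction (Player II leads).
- L: BR = D, leader payoff 9.
- R: BR = C, leader payoff 6.
Among 9, 6, the best is 9 at L. Subgame-perfect outcome: (D, L) with payoffs (11, 9).
Now find the simultaneous Nash equilibrium.
Player 1's best replies: L→D; R→C.
Player II's best replies: A→R; B→L; C→R; D→R.
The unique mutual best reply is (C, R), giving (11, 6).
Player II's commitment gain: 9 − 6 = 3.

3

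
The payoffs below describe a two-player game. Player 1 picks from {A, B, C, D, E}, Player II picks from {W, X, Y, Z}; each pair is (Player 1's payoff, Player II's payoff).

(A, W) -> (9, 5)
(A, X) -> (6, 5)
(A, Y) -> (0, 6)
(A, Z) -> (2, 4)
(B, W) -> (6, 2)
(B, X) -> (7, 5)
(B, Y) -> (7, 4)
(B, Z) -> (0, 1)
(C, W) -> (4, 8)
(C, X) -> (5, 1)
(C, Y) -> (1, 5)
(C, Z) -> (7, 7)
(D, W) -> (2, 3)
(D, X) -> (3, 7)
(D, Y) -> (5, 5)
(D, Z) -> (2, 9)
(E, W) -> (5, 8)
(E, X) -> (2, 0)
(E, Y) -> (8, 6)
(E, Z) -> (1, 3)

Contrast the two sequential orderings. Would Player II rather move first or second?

If Player 1 leads: Player II's best replies are A→Y, B→X, C→W, D→Z, E→W; Player 1's induced payoffs 0, 7, 4, 2, 5; outcome (B, X), payoffs (7, 5).
If Player II leads: Player 1's best replies are W→A, X→B, Y→E, Z→C; Player II's induced payoffs 5, 5, 6, 7; outcome (C, Z), payoffs (7, 7).
Player II gets 7 moving first and 5 moving second, so Player II prefers to move first.

first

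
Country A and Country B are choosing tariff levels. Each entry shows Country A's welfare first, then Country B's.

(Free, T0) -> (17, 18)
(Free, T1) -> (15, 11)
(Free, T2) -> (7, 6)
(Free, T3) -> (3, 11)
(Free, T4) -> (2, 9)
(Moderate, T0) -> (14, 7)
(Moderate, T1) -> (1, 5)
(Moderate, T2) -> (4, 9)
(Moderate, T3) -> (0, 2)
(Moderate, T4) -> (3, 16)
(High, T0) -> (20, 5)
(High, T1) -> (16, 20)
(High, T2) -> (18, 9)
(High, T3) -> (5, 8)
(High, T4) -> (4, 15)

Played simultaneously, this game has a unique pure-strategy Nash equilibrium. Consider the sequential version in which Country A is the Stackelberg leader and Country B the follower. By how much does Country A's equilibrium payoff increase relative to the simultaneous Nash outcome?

1

Country B best-responds to each possible Country A move:
- Free: BR = T0, leader payoff 17.
- Moderate: BR = T4, leader payoff 3.
- High: BR = T1, leader payoff 16.
Maximizing over 17, 3, 16, Country A chooses Free. Subgame-perfect outcome: (Free, T0) with payoffs (17, 18).
For the simultaneous game, intersect best replies.
Country A's best replies: T0→High; T1→High; T2→High; T3→High; T4→High.
Country B's best replies: Free→T0; Moderate→T4; High→T1.
The unique mutual best reply is (High, T1), giving (16, 20).
Country A's commitment gain: 17 − 16 = 1.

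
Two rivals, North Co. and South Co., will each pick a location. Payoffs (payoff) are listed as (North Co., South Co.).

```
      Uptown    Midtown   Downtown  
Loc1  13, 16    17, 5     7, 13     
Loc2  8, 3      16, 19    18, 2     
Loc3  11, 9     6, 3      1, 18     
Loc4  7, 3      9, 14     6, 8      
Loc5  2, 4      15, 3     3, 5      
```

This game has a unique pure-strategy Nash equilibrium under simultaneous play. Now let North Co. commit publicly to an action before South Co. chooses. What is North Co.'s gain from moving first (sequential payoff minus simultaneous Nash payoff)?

3

Work backward from South Co.'s decision.
- Loc1: BR = Uptown, leader payoff 13.
- Loc2: BR = Midtown, leader payoff 16.
- Loc3: BR = Downtown, leader payoff 1.
- Loc4: BR = Midtown, leader payoff 9.
- Loc5: BR = Downtown, leader payoff 3.
Maximizing over 13, 16, 1, 9, 3, North Co. chooses Loc2. Subgame-perfect outcome: (Loc2, Midtown) with payoffs (16, 19).
Now find the simultaneous Nash equilibrium.
North Co.'s best replies: Uptown→Loc1; Midtown→Loc1; Downtown→Loc2.
South Co.'s best replies: Loc1→Uptown; Loc2→Midtown; Loc3→Downtown; Loc4→Midtown; Loc5→Downtown.
The unique mutual best reply is (Loc1, Uptown), giving (13, 16).
North Co.'s commitment gain: 16 − 13 = 3.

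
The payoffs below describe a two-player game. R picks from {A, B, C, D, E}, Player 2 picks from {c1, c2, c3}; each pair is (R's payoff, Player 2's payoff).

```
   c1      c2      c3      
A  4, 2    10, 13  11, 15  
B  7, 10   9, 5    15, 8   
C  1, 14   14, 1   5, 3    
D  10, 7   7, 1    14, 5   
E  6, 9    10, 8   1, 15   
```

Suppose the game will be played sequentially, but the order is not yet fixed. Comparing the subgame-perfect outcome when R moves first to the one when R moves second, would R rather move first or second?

If R leads: Player 2's best replies are A→c3, B→c1, C→c1, D→c1, E→c3; R's induced payoffs 11, 7, 1, 10, 1; outcome (A, c3), payoffs (11, 15).
If Player 2 leads: R's best replies are c1→D, c2→C, c3→B; Player 2's induced payoffs 7, 1, 8; outcome (B, c3), payoffs (15, 8).
R gets 11 moving first and 15 moving second, so R prefers to move second.

second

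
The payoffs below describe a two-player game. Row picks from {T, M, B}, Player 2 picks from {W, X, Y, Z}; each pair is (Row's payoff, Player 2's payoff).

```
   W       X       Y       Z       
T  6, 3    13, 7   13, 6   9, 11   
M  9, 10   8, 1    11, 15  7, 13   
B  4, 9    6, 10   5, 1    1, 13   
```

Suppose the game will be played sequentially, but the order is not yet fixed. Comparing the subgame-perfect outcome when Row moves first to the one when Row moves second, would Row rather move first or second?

If Row leads: Player 2's best replies are T→Z, M→Y, B→Z; Row's induced payoffs 9, 11, 1; outcome (M, Y), payoffs (11, 15).
If Player 2 leads: Row's best replies are W→M, X→T, Y→T, Z→T; Player 2's induced payoffs 10, 7, 6, 11; outcome (T, Z), payoffs (9, 11).
Row gets 11 moving first and 9 moving second, so Row prefers to move first.

first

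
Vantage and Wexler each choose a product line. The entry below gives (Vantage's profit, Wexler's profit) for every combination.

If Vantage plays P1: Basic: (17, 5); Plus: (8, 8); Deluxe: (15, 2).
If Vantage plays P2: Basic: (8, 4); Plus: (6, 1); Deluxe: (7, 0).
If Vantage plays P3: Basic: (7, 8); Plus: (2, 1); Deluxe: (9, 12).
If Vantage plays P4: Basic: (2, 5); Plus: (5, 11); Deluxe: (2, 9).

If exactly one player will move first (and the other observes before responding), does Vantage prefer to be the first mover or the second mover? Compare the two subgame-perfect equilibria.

first

If Vantage leads: Wexler's best replies are P1→Plus, P2→Basic, P3→Deluxe, P4→Plus; Vantage's induced payoffs 8, 8, 9, 5; outcome (P3, Deluxe), payoffs (9, 12).
If Wexler leads: Vantage's best replies are Basic→P1, Plus→P1, Deluxe→P1; Wexler's induced payoffs 5, 8, 2; outcome (P1, Plus), payoffs (8, 8).
Vantage gets 9 moving first and 8 moving second, so Vantage prefers to move first.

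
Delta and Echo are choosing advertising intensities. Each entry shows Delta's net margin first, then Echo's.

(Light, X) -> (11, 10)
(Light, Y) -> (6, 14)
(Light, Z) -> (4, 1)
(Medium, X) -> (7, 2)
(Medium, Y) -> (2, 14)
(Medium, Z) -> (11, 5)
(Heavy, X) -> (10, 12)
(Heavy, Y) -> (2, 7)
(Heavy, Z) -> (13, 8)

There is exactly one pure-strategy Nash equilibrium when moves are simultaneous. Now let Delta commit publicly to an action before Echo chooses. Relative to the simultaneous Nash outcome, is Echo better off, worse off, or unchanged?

Backward induction with Delta moving first.
- Light: BR = Y, leader payoff 6.
- Medium: BR = Y, leader payoff 2.
- Heavy: BR = X, leader payoff 10.
Among 6, 2, 10, the best is 10 at Heavy. Subgame-perfect outcome: (Heavy, X) with payoffs (10, 12).
For the simultaneous game, intersect best replies.
Delta's best replies: X→Light; Y→Light; Z→Heavy.
Echo's best replies: Light→Y; Medium→Y; Heavy→X.
Only (Light, Y) has each player best-responding; Nash payoffs (6, 14).
Echo earns 12 sequentially versus 14 at the Nash outcome: worse off.

worse off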